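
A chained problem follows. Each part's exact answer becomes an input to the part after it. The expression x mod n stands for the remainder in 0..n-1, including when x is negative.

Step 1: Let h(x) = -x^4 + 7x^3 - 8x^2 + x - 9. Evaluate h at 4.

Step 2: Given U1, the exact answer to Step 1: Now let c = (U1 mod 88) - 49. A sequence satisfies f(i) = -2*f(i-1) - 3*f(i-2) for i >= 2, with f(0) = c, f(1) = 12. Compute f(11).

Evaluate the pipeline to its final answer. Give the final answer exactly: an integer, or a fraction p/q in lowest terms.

Step 1: -1*(4)^4 + 7*(4)^3 - 8*(4)^2 + 1*(4)^1 - 9 = (-256) + (448) + (-128) + (4) + (-9) = 59; answer 59
Step 2: U1 = 59; c = 10; f(2) = -2*(12) - 3*(10) = -54; iterating: f(2)=-54, f(3)=72, f(4)=18, f(5)=-252, f(6)=450, f(7)=-144, f(8)=-1062, f(9)=2556, f(10)=-1926, f(11)=-3816; answer -3816

-3816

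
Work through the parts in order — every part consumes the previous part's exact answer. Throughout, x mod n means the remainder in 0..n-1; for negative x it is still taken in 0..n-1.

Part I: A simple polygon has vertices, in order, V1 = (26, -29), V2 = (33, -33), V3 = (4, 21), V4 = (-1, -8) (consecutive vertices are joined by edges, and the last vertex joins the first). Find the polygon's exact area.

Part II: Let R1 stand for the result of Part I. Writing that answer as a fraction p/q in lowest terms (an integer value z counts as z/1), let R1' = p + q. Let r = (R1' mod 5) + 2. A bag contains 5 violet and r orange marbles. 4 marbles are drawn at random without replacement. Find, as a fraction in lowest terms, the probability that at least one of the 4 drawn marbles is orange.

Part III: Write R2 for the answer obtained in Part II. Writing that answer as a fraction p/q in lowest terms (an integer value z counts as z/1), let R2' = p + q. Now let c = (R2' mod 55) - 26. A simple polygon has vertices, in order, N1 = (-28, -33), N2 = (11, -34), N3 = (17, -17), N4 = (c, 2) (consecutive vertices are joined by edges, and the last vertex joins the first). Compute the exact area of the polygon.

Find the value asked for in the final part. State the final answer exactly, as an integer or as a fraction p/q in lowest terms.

890

Part I: cross terms: (26*-33 - 33*-29)=99, (33*21 - 4*-33)=825, (4*-8 - -1*21)=-11, (-1*-29 - 26*-8)=237; twice the area = |1150| = 1150; area = 575; answer 575
Part II: R1 = 575; threaded value p + q = 576; r = 3; total draws C(8,4) = 70; complement C(5,4) = 5; favorable 70 - 5 = 65; P = 13/14; answer 13/14
Part III: R2 = 13/14; threaded value p + q = 27; c = 1; cross terms: (-28*-34 - 11*-33)=1315, (11*-17 - 17*-34)=391, (17*2 - 1*-17)=51, (1*-33 - -28*2)=23; twice the area = |1780| = 1780; area = 890; answer 890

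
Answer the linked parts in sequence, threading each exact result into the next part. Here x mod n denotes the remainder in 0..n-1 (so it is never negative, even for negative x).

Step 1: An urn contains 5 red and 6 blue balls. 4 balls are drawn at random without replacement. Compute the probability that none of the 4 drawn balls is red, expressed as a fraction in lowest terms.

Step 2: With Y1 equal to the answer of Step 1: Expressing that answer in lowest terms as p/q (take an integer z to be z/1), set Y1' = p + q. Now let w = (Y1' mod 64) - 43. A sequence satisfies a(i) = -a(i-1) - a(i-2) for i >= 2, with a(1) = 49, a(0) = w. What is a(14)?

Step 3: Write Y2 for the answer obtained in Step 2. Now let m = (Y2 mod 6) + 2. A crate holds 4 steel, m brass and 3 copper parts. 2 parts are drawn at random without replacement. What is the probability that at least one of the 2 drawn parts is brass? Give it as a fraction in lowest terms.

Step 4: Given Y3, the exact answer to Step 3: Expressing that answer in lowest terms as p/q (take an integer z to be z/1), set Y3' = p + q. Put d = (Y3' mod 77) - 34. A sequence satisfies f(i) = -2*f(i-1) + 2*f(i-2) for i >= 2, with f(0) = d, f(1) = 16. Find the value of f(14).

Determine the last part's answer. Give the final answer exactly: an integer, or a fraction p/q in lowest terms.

-8962176

Step 1: total draws C(11,4) = 330; favorable C(6,4) = 15; P = 1/22; answer 1/22
Step 2: Y1 = 1/22; threaded value p + q = 23; w = -20; a(2) = -1*(49) - 1*(-20) = -29; iterating: a(2)=-29, a(3)=-20, a(4)=49, a(5)=-29, a(6)=-20, a(7)=49, a(8)=-29, a(9)=-20, a(10)=49, a(11)=-29, a(12)=-20, a(13)=49, a(14)=-29; answer -29
Step 3: Y2 = -29; m = 3; total draws C(10,2) = 45; complement C(7,2) = 21; favorable 45 - 21 = 24; P = 8/15; answer 8/15
Step 4: Y3 = 8/15; threaded value p + q = 23; d = -11; f(2) = -2*(16) + 2*(-11) = -54; iterating: f(2)=-54, f(3)=140, f(4)=-388, f(5)=1056, f(6)=-2888, f(7)=7888, f(8)=-21552, f(9)=58880, f(10)=-160864, f(11)=439488, f(12)=-1200704, f(13)=3280384, f(14)=-8962176; answer -8962176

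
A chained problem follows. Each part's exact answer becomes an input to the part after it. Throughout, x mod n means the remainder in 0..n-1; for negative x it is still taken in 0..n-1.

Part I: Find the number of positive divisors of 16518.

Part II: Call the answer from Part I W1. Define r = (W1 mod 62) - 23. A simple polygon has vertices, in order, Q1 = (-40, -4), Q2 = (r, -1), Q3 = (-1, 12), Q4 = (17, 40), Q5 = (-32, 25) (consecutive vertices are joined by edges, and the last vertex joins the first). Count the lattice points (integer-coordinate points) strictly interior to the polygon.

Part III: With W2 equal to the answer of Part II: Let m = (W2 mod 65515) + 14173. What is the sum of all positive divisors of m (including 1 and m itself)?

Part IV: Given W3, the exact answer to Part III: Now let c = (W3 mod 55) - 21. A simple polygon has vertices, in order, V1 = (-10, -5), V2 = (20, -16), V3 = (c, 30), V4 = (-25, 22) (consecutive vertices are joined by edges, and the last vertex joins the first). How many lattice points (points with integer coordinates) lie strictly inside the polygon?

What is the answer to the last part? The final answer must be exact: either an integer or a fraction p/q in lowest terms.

Part I: 16518 = 2 * 3 * 2753; number of divisors = (1+1) * (1+1) * (1+1) = 8; answer 8
Part II: W1 = 8; r = -15; cross terms: (-40*-1 - -15*-4)=-20, (-15*12 - -1*-1)=-181, (-1*40 - 17*12)=-244, (17*25 - -32*40)=1705, (-32*-4 - -40*25)=1128; twice the area = |2388| = 2388; area = 1194; boundary points = 1 + 1 + 2 + 1 + 1 = 6; strictly interior points = area - boundary/2 + 1 = 1192; answer 1192
Part III: W2 = 1192; m = 15365; 15365 = 5 * 7 * 439; sigma = (1 + 5) * (1 + 7) * (1 + 439) = 6 * 8 * 440 = 21120; answer 21120
Part IV: W3 = 21120; c = -21; cross terms: (-10*-16 - 20*-5)=260, (20*30 - -21*-16)=264, (-21*22 - -25*30)=288, (-25*-5 - -10*22)=345; twice the area = |1157| = 1157; area = 1157/2; boundary points = 1 + 1 + 4 + 3 = 9; strictly interior points = area - boundary/2 + 1 = 575; answer 575

575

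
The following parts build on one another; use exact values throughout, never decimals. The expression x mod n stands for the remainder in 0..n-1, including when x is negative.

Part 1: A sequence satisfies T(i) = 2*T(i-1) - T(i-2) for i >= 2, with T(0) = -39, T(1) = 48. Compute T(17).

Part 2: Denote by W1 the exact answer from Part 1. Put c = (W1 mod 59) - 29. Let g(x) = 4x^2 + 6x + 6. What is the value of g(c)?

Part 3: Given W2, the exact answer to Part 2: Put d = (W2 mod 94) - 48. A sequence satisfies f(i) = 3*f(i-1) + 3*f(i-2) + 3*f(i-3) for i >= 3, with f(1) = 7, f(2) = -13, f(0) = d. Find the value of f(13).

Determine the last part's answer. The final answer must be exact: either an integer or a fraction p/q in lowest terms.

Part 1: T(2) = 2*(48) - 1*(-39) = 135; iterating: T(2)=135, T(3)=222, T(4)=309, T(5)=396, T(6)=483, T(7)=570, T(8)=657, T(9)=744, T(10)=831, T(11)=918, T(12)=1005, T(13)=1092, T(14)=1179, T(15)=1266, T(16)=1353, T(17)=1440; answer 1440
Part 2: W1 = 1440; c = -5; 4*(-5)^2 + 6*(-5)^1 + 6 = (100) + (-30) + (6) = 76; answer 76
Part 3: W2 = 76; d = 28; f(3) = 3*(-13) + 3*(7) + 3*(28) = 66; iterating: f(3)=66, f(4)=180, f(5)=699, f(6)=2835, f(7)=11142, f(8)=44028, f(9)=174015, f(10)=687555, f(11)=2716794, f(12)=10735092, f(13)=42418323; answer 42418323

42418323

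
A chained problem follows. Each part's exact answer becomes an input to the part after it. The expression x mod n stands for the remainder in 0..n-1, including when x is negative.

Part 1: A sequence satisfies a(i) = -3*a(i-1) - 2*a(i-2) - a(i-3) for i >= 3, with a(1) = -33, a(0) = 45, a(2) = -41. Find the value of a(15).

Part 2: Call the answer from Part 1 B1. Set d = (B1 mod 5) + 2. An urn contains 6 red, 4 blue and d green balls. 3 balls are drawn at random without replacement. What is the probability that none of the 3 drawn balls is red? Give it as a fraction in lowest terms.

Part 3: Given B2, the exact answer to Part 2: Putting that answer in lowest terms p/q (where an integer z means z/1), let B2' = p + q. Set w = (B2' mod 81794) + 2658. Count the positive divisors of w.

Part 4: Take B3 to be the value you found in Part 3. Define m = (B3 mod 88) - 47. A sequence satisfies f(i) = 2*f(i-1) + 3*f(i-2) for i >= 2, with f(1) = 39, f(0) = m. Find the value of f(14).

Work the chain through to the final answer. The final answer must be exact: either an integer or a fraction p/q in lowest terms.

Part 1: a(3) = -3*(-41) - 2*(-33) - 1*(45) = 144; iterating: a(3)=144, a(4)=-317, a(5)=704, a(6)=-1622, a(7)=3775, a(8)=-8785, a(9)=20427, a(10)=-47486, a(11)=110389, a(12)=-256622, a(13)=596574, a(14)=-1386867, a(15)=3224075; answer 3224075
Part 2: B1 = 3224075; d = 2; total draws C(12,3) = 220; favorable C(6,3) = 20; P = 1/11; answer 1/11
Part 3: B2 = 1/11; threaded value p + q = 12; w = 2670; 2670 = 2 * 3 * 5 * 89; number of divisors = (1+1) * (1+1) * (1+1) * (1+1) = 16; answer 16
Part 4: B3 = 16; m = -31; f(2) = 2*(39) + 3*(-31) = -15; iterating: f(2)=-15, f(3)=87, f(4)=129, f(5)=519, f(6)=1425, f(7)=4407, f(8)=13089, f(9)=39399, f(10)=118065, f(11)=354327, f(12)=1062849, f(13)=3188679, f(14)=9565905; answer 9565905

9565905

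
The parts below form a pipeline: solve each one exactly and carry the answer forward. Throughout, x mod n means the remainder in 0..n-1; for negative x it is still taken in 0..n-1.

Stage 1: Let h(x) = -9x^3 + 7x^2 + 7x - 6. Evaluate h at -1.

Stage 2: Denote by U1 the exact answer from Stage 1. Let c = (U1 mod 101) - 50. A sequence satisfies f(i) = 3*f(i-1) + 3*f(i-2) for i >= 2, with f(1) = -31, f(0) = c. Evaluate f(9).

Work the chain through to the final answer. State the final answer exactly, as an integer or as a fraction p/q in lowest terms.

-2408211

Stage 1: -9*(-1)^3 + 7*(-1)^2 + 7*(-1)^1 - 6 = (9) + (7) + (-7) + (-6) = 3; answer 3
Stage 2: U1 = 3; c = -47; f(2) = 3*(-31) + 3*(-47) = -234; iterating: f(2)=-234, f(3)=-795, f(4)=-3087, f(5)=-11646, f(6)=-44199, f(7)=-167535, f(8)=-635202, f(9)=-2408211; answer -2408211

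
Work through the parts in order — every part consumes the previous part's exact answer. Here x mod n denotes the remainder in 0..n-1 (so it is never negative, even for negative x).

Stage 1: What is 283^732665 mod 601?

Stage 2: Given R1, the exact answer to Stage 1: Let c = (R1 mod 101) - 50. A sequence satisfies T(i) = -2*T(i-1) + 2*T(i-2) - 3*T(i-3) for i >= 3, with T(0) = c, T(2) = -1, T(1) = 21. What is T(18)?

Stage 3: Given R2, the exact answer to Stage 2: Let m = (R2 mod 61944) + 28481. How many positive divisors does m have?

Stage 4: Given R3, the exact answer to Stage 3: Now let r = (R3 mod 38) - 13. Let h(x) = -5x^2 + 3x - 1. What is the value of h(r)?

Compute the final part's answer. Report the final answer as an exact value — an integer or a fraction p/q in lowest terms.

Stage 1: squarings mod 601: 283^1=283, 283^2=156, 283^4=296, 283^8=471, 283^16=72, 283^32=376, 283^64=141, 283^128=48, 283^256=501, 283^512=384, 283^1024=211, 283^2048=47, 283^4096=406, 283^8192=162, 283^16384=401, 283^32768=334, 283^65536=371, 283^131072=12, 283^262144=144, 283^524288=302; 283^732665 = 283^1 * 283^8 * 283^16 * 283^32 * 283^64 * 283^128 * 283^256 * 283^1024 * 283^2048 * 283^8192 * 283^65536 * 283^131072 * 283^524288 = 237 (mod 601); answer 237
Stage 2: R1 = 237; c = -15; T(3) = -2*(-1) + 2*(21) - 3*(-15) = 89; iterating: T(3)=89, T(4)=-243, T(5)=667, T(6)=-2087, T(7)=6237, T(8)=-18649, T(9)=56033, T(10)=-168075, T(11)=504163, T(12)=-1512575, T(13)=4537701, T(14)=-13613041, T(15)=40839209, T(16)=-122517603, T(17)=367552747, T(18)=-1102658327; answer -1102658327
Stage 3: R2 = -1102658327; m = 35298; 35298 = 2 * 3^2 * 37 * 53; number of divisors = (1+1) * (2+1) * (1+1) * (1+1) = 24; answer 24
Stage 4: R3 = 24; r = 11; -5*(11)^2 + 3*(11)^1 - 1 = (-605) + (33) + (-1) = -573; answer -573

-573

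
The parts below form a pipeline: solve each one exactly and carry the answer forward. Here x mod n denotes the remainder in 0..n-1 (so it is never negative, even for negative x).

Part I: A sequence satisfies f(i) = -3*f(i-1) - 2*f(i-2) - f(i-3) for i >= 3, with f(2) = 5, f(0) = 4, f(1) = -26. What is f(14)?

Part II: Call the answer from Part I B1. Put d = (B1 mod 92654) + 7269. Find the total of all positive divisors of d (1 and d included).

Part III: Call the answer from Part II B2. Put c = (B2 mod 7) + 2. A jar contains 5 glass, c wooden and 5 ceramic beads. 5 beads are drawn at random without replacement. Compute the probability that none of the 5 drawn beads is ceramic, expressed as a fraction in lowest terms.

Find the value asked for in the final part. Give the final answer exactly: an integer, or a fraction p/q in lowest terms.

Part I: f(3) = -3*(5) - 2*(-26) - 1*(4) = 33; iterating: f(3)=33, f(4)=-83, f(5)=178, f(6)=-401, f(7)=930, f(8)=-2166, f(9)=5039, f(10)=-11715, f(11)=27233, f(12)=-63308, f(13)=147173, f(14)=-342136; answer -342136
Part II: B1 = -342136; d = 35749; 35749 = 7 * 5107; sigma = (1 + 7) * (1 + 5107) = 8 * 5108 = 40864; answer 40864
Part III: B2 = 40864; c = 7; total draws C(17,5) = 6188; favorable C(12,5) = 792; P = 198/1547; answer 198/1547

198/1547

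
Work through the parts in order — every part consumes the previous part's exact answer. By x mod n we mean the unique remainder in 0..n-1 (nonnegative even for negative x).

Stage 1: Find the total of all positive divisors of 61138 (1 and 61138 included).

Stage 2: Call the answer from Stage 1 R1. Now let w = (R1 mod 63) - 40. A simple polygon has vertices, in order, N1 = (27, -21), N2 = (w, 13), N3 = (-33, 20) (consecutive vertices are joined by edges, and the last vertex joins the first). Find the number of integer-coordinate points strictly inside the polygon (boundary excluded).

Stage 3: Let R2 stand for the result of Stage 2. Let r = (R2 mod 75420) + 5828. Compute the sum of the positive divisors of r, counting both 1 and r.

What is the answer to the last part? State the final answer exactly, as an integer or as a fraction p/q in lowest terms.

9576

Stage 1: 61138 = 2 * 7 * 11 * 397; sigma = (1 + 2) * (1 + 7) * (1 + 11) * (1 + 397) = 3 * 8 * 12 * 398 = 114624; answer 114624
Stage 2: R1 = 114624; w = -13; cross terms: (27*13 - -13*-21)=78, (-13*20 - -33*13)=169, (-33*-21 - 27*20)=153; twice the area = |400| = 400; area = 200; boundary points = 2 + 1 + 1 = 4; strictly interior points = area - boundary/2 + 1 = 199; answer 199
Stage 3: R2 = 199; r = 6027; 6027 = 3 * 7^2 * 41; sigma = (1 + 3) * (1 + 7 + 49) * (1 + 41) = 4 * 57 * 42 = 9576; answer 9576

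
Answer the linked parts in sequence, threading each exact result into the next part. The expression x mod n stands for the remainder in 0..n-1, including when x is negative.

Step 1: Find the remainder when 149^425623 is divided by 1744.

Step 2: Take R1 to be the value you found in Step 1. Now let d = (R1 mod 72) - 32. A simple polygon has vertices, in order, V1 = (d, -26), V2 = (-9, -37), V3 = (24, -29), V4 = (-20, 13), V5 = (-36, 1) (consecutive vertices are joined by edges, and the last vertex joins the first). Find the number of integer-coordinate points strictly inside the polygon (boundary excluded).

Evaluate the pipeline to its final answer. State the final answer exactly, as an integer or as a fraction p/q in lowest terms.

1221

Step 1: squarings mod 1744: 149^1=149, 149^2=1273, 149^4=353, 149^8=785, 149^16=593, 149^32=1105, 149^64=225, 149^128=49, 149^256=657, 149^512=881, 149^1024=81, 149^2048=1329, 149^4096=1313, 149^8192=897, 149^16384=625, 149^32768=1713, 149^65536=961, 149^131072=945, 149^262144=97; 149^425623 = 149^1 * 149^2 * 149^4 * 149^16 * 149^128 * 149^512 * 149^1024 * 149^2048 * 149^4096 * 149^8192 * 149^16384 * 149^131072 * 149^262144 = 957 (mod 1744); answer 957
Step 2: R1 = 957; d = -11; cross terms: (-11*-37 - -9*-26)=173, (-9*-29 - 24*-37)=1149, (24*13 - -20*-29)=-268, (-20*1 - -36*13)=448, (-36*-26 - -11*1)=947; twice the area = |2449| = 2449; area = 2449/2; boundary points = 1 + 1 + 2 + 4 + 1 = 9; strictly interior points = area - boundary/2 + 1 = 1221; answer 1221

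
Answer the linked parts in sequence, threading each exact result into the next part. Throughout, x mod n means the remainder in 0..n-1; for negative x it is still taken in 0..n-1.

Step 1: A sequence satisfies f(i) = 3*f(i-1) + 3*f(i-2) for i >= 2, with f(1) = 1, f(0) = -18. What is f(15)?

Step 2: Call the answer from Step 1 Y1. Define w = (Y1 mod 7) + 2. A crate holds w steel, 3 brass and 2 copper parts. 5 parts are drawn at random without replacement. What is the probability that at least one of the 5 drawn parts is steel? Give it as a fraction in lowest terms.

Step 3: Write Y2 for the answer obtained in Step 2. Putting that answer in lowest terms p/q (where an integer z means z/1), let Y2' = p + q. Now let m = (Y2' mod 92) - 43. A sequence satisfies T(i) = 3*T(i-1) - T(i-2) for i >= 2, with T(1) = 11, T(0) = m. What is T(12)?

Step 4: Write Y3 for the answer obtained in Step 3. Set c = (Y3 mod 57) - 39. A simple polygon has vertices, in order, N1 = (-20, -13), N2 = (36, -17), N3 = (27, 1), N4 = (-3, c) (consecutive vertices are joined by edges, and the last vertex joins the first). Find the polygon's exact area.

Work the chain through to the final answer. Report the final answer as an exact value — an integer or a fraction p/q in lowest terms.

Step 1: f(2) = 3*(1) + 3*(-18) = -51; iterating: f(2)=-51, f(3)=-150, f(4)=-603, f(5)=-2259, f(6)=-8586, f(7)=-32535, f(8)=-123363, f(9)=-467694, f(10)=-1773171, f(11)=-6722595, f(12)=-25487298, f(13)=-96629679, f(14)=-366350931, f(15)=-1388941830; answer -1388941830
Step 2: Y1 = -1388941830; w = 6; total draws C(11,5) = 462; complement C(5,5) = 1; favorable 462 - 1 = 461; P = 461/462; answer 461/462
Step 3: Y2 = 461/462; threaded value p + q = 923; m = -40; T(2) = 3*(11) - 1*(-40) = 73; iterating: T(2)=73, T(3)=208, T(4)=551, T(5)=1445, T(6)=3784, T(7)=9907, T(8)=25937, T(9)=67904, T(10)=177775, T(11)=465421, T(12)=1218488; answer 1218488
Step 4: Y3 = 1218488; c = 17; cross terms: (-20*-17 - 36*-13)=808, (36*1 - 27*-17)=495, (27*17 - -3*1)=462, (-3*-13 - -20*17)=379; twice the area = |2144| = 2144; area = 1072; answer 1072

1072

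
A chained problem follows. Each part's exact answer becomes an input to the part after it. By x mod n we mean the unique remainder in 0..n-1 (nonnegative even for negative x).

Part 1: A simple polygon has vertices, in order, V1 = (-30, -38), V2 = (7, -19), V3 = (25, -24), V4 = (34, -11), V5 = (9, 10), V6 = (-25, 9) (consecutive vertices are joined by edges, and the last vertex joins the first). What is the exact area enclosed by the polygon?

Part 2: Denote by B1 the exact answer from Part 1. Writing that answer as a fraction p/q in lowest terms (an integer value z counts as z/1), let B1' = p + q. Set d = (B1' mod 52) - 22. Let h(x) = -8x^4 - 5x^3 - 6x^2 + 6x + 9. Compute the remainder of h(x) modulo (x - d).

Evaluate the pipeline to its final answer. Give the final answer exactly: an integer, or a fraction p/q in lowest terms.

Part 1: cross terms: (-30*-19 - 7*-38)=836, (7*-24 - 25*-19)=307, (25*-11 - 34*-24)=541, (34*10 - 9*-11)=439, (9*9 - -25*10)=331, (-25*-38 - -30*9)=1220; twice the area = |3674| = 3674; area = 1837; answer 1837
Part 2: B1 = 1837; threaded value p + q = 1838; d = -4; remainder = value at the root: -8*(-4)^4 - 5*(-4)^3 - 6*(-4)^2 + 6*(-4)^1 + 9 = (-2048) + (320) + (-96) + (-24) + (9) = -1839; answer -1839

-1839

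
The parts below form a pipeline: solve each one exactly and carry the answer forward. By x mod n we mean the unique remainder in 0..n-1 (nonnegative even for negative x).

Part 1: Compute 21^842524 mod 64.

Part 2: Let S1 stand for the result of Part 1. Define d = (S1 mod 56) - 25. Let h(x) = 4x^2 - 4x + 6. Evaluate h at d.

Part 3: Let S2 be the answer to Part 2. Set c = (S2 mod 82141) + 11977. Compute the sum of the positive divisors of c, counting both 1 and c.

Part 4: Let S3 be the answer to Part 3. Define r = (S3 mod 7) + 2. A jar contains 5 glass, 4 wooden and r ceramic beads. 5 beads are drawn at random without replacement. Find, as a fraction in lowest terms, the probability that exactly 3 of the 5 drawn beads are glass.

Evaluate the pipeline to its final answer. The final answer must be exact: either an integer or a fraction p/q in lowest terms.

Part 1: squarings mod 64: 21^1=21, 21^2=57, 21^4=49, 21^8=33, 21^16=1, 21^32=1, 21^64=1, 21^128=1, 21^256=1, 21^512=1, 21^1024=1, 21^2048=1, 21^4096=1, 21^8192=1, 21^16384=1, 21^32768=1, 21^65536=1, 21^131072=1, 21^262144=1, 21^524288=1; 21^842524 = 21^4 * 21^8 * 21^16 * 21^256 * 21^512 * 21^2048 * 21^4096 * 21^16384 * 21^32768 * 21^262144 * 21^524288 = 17 (mod 64); answer 17
Part 2: S1 = 17; d = -8; 4*(-8)^2 - 4*(-8)^1 + 6 = (256) + (32) + (6) = 294; answer 294
Part 3: S2 = 294; c = 12271; 12271 = 7 * 1753; sigma = (1 + 7) * (1 + 1753) = 8 * 1754 = 14032; answer 14032
Part 4: S3 = 14032; r = 6; total draws C(15,5) = 3003; favorable C(5,3)*C(10,2) = 450; P = 150/1001; answer 150/1001

150/1001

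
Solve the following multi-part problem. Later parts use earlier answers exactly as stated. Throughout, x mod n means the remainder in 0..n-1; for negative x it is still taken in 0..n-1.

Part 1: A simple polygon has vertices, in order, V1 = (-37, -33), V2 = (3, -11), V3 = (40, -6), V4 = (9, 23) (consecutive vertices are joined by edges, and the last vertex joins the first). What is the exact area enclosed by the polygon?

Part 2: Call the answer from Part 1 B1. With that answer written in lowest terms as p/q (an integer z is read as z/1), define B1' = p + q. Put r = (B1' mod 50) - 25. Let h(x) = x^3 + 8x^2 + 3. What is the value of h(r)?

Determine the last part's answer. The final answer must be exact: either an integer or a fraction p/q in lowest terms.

195

Part 1: cross terms: (-37*-11 - 3*-33)=506, (3*-6 - 40*-11)=422, (40*23 - 9*-6)=974, (9*-33 - -37*23)=554; twice the area = |2456| = 2456; area = 1228; answer 1228
Part 2: B1 = 1228; threaded value p + q = 1229; r = 4; 1*(4)^3 + 8*(4)^2 + 3 = (64) + (128) + (3) = 195; answer 195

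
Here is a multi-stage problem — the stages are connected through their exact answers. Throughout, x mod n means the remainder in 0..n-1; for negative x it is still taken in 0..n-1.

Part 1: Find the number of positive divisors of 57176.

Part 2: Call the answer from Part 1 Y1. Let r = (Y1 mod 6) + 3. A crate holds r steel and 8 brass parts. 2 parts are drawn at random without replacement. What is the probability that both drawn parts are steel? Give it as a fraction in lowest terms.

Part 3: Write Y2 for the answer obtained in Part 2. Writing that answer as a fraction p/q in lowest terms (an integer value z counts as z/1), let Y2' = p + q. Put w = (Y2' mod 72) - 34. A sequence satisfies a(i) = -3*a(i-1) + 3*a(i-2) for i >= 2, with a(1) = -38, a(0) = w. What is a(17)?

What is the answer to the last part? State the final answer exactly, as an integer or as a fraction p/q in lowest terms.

Part 1: 57176 = 2^3 * 7 * 1021; number of divisors = (3+1) * (1+1) * (1+1) = 16; answer 16
Part 2: Y1 = 16; r = 7; total draws C(15,2) = 105; favorable C(7,2) = 21; P = 1/5; answer 1/5
Part 3: Y2 = 1/5; threaded value p + q = 6; w = -28; a(2) = -3*(-38) + 3*(-28) = 30; iterating: a(2)=30, a(3)=-204, a(4)=702, a(5)=-2718, a(6)=10260, a(7)=-38934, a(8)=147582, a(9)=-559548, a(10)=2121390, a(11)=-8042814, a(12)=30492612, a(13)=-115606278, a(14)=438296670, a(15)=-1661708844, a(16)=6300016542, a(17)=-23885176158; answer -23885176158

-23885176158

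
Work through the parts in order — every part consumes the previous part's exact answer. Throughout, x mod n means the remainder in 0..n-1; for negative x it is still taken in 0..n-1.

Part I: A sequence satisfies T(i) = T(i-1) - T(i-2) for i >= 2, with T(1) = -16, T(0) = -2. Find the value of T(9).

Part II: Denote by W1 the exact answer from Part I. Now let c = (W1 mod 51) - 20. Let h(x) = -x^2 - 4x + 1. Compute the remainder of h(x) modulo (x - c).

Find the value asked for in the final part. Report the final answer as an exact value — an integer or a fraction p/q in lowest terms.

Part I: T(2) = 1*(-16) - 1*(-2) = -14; iterating: T(2)=-14, T(3)=2, T(4)=16, T(5)=14, T(6)=-2, T(7)=-16, T(8)=-14, T(9)=2; answer 2
Part II: W1 = 2; c = -18; remainder = value at the root: -1*(-18)^2 - 4*(-18)^1 + 1 = (-324) + (72) + (1) = -251; answer -251

-251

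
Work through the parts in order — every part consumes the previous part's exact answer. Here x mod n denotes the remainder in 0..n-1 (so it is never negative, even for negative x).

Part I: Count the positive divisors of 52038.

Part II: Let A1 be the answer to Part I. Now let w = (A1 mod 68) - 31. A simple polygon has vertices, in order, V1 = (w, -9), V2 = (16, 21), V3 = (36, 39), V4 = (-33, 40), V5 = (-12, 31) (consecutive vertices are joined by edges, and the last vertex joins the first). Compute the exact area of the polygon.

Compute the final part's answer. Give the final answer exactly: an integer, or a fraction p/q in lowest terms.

Part I: 52038 = 2 * 3^2 * 7^2 * 59; number of divisors = (1+1) * (2+1) * (2+1) * (1+1) = 36; answer 36
Part II: A1 = 36; w = 5; cross terms: (5*21 - 16*-9)=249, (16*39 - 36*21)=-132, (36*40 - -33*39)=2727, (-33*31 - -12*40)=-543, (-12*-9 - 5*31)=-47; twice the area = |2254| = 2254; area = 1127; answer 1127

1127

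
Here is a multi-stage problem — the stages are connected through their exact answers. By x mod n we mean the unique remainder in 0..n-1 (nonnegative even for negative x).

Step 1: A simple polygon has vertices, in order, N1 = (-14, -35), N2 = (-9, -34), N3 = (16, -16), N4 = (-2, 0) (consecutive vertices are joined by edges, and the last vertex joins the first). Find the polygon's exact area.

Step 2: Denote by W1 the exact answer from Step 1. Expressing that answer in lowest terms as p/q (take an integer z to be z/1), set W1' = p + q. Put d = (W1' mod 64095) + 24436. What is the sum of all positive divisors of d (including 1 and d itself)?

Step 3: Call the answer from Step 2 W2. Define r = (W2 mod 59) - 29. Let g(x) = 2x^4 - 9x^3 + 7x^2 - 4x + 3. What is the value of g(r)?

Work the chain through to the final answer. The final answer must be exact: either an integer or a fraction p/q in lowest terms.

124783

Step 1: cross terms: (-14*-34 - -9*-35)=161, (-9*-16 - 16*-34)=688, (16*0 - -2*-16)=-32, (-2*-35 - -14*0)=70; twice the area = |887| = 887; area = 887/2; answer 887/2
Step 2: W1 = 887/2; threaded value p + q = 889; d = 25325; 25325 = 5^2 * 1013; sigma = (1 + 5 + 25) * (1 + 1013) = 31 * 1014 = 31434; answer 31434
Step 3: W2 = 31434; r = 17; 2*(17)^4 - 9*(17)^3 + 7*(17)^2 - 4*(17)^1 + 3 = (167042) + (-44217) + (2023) + (-68) + (3) = 124783; answer 124783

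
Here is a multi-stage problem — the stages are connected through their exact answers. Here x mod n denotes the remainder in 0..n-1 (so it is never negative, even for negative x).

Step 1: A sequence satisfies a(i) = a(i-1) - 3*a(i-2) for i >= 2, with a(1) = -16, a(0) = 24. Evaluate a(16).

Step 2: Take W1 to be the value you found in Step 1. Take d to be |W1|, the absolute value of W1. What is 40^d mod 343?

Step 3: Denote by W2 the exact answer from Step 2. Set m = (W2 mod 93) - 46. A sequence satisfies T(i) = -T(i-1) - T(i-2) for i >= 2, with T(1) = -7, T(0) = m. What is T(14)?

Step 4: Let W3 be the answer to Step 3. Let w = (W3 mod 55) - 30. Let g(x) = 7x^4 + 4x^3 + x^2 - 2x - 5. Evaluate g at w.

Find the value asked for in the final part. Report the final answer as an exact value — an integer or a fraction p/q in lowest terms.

Step 1: a(2) = 1*(-16) - 3*(24) = -88; iterating: a(2)=-88, a(3)=-40, a(4)=224, a(5)=344, a(6)=-328, a(7)=-1360, a(8)=-376, a(9)=3704, a(10)=4832, a(11)=-6280, a(12)=-20776, a(13)=-1936, a(14)=60392, a(15)=66200, a(16)=-114976; answer -114976
Step 2: W1 = -114976; d = 114976; squarings mod 343: 40^1=40, 40^2=228, 40^4=191, 40^8=123, 40^16=37, 40^32=340, 40^64=9, 40^128=81, 40^256=44, 40^512=221, 40^1024=135, 40^2048=46, 40^4096=58, 40^8192=277, 40^16384=240, 40^32768=319, 40^65536=233; 40^114976 = 40^32 * 40^256 * 40^16384 * 40^32768 * 40^65536 = 205 (mod 343); answer 205
Step 3: W2 = 205; m = -27; T(2) = -1*(-7) - 1*(-27) = 34; iterating: T(2)=34, T(3)=-27, T(4)=-7, T(5)=34, T(6)=-27, T(7)=-7, T(8)=34, T(9)=-27, T(10)=-7, T(11)=34, T(12)=-27, T(13)=-7, T(14)=34; answer 34
Step 4: W3 = 34; w = 4; 7*(4)^4 + 4*(4)^3 + 1*(4)^2 - 2*(4)^1 - 5 = (1792) + (256) + (16) + (-8) + (-5) = 2051; answer 2051

2051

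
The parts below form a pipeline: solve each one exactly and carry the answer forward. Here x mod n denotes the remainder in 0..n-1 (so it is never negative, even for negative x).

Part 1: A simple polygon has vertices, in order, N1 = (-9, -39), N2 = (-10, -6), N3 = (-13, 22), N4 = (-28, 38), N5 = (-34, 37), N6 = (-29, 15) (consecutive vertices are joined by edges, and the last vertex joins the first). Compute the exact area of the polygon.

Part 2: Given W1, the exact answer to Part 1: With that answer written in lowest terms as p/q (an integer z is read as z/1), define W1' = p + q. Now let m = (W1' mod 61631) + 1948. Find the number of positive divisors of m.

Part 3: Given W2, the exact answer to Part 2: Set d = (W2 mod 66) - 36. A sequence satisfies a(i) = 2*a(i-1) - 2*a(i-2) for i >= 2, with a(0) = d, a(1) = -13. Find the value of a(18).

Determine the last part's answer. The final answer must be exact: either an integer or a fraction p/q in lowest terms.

9728

Part 1: cross terms: (-9*-6 - -10*-39)=-336, (-10*22 - -13*-6)=-298, (-13*38 - -28*22)=122, (-28*37 - -34*38)=256, (-34*15 - -29*37)=563, (-29*-39 - -9*15)=1266; twice the area = |1573| = 1573; area = 1573/2; answer 1573/2
Part 2: W1 = 1573/2; threaded value p + q = 1575; m = 3523; 3523 = 13 * 271; number of divisors = (1+1) * (1+1) = 4; answer 4
Part 3: W2 = 4; d = -32; a(2) = 2*(-13) - 2*(-32) = 38; iterating: a(2)=38, a(3)=102, a(4)=128, a(5)=52, a(6)=-152, a(7)=-408, a(8)=-512, a(9)=-208, a(10)=608, a(11)=1632, a(12)=2048, a(13)=832, a(14)=-2432, a(15)=-6528, a(16)=-8192, a(17)=-3328, a(18)=9728; answer 9728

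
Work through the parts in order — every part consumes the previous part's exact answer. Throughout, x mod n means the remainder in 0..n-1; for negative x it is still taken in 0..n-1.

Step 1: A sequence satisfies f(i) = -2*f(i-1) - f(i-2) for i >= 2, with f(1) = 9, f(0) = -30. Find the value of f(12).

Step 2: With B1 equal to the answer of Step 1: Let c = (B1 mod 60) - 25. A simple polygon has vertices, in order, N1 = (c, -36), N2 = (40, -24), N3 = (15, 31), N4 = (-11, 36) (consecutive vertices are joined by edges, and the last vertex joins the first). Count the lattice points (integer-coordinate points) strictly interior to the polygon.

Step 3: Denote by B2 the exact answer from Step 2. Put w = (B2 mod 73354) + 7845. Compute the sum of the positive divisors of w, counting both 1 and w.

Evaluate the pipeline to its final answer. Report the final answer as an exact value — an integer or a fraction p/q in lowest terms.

Step 1: f(2) = -2*(9) - 1*(-30) = 12; iterating: f(2)=12, f(3)=-33, f(4)=54, f(5)=-75, f(6)=96, f(7)=-117, f(8)=138, f(9)=-159, f(10)=180, f(11)=-201, f(12)=222; answer 222
Step 2: B1 = 222; c = 17; cross terms: (17*-24 - 40*-36)=1032, (40*31 - 15*-24)=1600, (15*36 - -11*31)=881, (-11*-36 - 17*36)=-216; twice the area = |3297| = 3297; area = 3297/2; boundary points = 1 + 5 + 1 + 4 = 11; strictly interior points = area - boundary/2 + 1 = 1644; answer 1644
Step 3: B2 = 1644; w = 9489; 9489 = 3 * 3163; sigma = (1 + 3) * (1 + 3163) = 4 * 3164 = 12656; answer 12656

12656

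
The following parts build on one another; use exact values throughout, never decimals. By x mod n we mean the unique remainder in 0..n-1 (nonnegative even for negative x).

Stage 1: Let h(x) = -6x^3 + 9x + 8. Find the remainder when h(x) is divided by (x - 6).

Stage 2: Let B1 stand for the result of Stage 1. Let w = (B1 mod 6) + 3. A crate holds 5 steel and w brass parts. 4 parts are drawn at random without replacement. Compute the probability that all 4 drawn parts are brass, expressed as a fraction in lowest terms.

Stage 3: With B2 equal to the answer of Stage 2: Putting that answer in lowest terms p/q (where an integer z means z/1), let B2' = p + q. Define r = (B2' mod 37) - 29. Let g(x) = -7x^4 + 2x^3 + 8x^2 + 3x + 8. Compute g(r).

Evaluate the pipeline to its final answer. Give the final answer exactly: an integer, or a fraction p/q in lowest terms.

Stage 1: remainder = value at the root: -6*(6)^3 + 9*(6)^1 + 8 = (-1296) + (54) + (8) = -1234; answer -1234
Stage 2: B1 = -1234; w = 5; total draws C(10,4) = 210; favorable C(5,4) = 5; P = 1/42; answer 1/42
Stage 3: B2 = 1/42; threaded value p + q = 43; r = -23; -7*(-23)^4 + 2*(-23)^3 + 8*(-23)^2 + 3*(-23)^1 + 8 = (-1958887) + (-24334) + (4232) + (-69) + (8) = -1979050; answer -1979050

-1979050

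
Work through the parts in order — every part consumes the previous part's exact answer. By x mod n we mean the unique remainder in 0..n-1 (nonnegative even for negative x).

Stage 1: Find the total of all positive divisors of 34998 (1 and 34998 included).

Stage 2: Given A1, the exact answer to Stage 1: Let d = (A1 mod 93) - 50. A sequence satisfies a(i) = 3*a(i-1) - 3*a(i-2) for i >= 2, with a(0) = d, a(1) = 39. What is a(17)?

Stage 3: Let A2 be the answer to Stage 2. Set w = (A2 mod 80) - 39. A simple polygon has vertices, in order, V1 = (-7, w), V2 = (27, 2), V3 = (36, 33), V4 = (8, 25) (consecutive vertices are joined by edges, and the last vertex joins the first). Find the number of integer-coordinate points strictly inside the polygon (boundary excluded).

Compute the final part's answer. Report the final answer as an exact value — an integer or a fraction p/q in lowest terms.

843

Stage 1: 34998 = 2 * 3 * 19 * 307; sigma = (1 + 2) * (1 + 3) * (1 + 19) * (1 + 307) = 3 * 4 * 20 * 308 = 73920; answer 73920
Stage 2: A1 = 73920; d = 28; a(2) = 3*(39) - 3*(28) = 33; iterating: a(2)=33, a(3)=-18, a(4)=-153, a(5)=-405, a(6)=-756, a(7)=-1053, a(8)=-891, a(9)=486, a(10)=4131, a(11)=10935, a(12)=20412, a(13)=28431, a(14)=24057, a(15)=-13122, a(16)=-111537, a(17)=-295245; answer -295245
Stage 3: A2 = -295245; w = -4; cross terms: (-7*2 - 27*-4)=94, (27*33 - 36*2)=819, (36*25 - 8*33)=636, (8*-4 - -7*25)=143; twice the area = |1692| = 1692; area = 846; boundary points = 2 + 1 + 4 + 1 = 8; strictly interior points = area - boundary/2 + 1 = 843; answer 843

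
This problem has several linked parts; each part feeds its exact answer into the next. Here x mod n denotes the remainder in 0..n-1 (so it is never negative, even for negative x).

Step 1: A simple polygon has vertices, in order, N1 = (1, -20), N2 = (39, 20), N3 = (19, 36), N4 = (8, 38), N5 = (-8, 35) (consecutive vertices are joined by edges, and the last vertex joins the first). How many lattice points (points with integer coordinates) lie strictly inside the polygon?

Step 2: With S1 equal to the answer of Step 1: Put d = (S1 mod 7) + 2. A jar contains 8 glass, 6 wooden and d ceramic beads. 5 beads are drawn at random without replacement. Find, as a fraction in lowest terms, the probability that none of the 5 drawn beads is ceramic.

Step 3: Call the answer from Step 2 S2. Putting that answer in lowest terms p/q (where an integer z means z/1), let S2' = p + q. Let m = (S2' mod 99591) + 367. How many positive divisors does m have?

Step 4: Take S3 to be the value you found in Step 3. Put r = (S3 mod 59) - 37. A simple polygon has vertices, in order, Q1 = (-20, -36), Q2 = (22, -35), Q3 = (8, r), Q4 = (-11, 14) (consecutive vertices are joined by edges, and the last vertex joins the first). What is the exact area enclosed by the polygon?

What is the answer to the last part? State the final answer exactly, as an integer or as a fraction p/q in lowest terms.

2395/2

Step 1: cross terms: (1*20 - 39*-20)=800, (39*36 - 19*20)=1024, (19*38 - 8*36)=434, (8*35 - -8*38)=584, (-8*-20 - 1*35)=125; twice the area = |2967| = 2967; area = 2967/2; boundary points = 2 + 4 + 1 + 1 + 1 = 9; strictly interior points = area - boundary/2 + 1 = 1480; answer 1480
Step 2: S1 = 1480; d = 5; total draws C(19,5) = 11628; favorable C(14,5) = 2002; P = 1001/5814; answer 1001/5814
Step 3: S2 = 1001/5814; threaded value p + q = 6815; m = 7182; 7182 = 2 * 3^3 * 7 * 19; number of divisors = (1+1) * (3+1) * (1+1) * (1+1) = 32; answer 32
Step 4: S3 = 32; r = -5; cross terms: (-20*-35 - 22*-36)=1492, (22*-5 - 8*-35)=170, (8*14 - -11*-5)=57, (-11*-36 - -20*14)=676; twice the area = |2395| = 2395; area = 2395/2; answer 2395/2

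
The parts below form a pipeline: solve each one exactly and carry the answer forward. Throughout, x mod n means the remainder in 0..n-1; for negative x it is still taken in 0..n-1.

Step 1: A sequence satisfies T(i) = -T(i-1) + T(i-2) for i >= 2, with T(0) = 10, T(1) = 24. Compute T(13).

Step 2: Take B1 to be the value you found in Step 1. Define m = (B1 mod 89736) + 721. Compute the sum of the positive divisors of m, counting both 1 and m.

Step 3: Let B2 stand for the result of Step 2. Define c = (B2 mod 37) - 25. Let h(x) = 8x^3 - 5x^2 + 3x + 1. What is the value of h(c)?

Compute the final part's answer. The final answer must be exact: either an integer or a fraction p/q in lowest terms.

-128199

Step 1: T(2) = -1*(24) + 1*(10) = -14; iterating: T(2)=-14, T(3)=38, T(4)=-52, T(5)=90, T(6)=-142, T(7)=232, T(8)=-374, T(9)=606, T(10)=-980, T(11)=1586, T(12)=-2566, T(13)=4152; answer 4152
Step 2: B1 = 4152; m = 4873; 4873 = 11 * 443; sigma = (1 + 11) * (1 + 443) = 12 * 444 = 5328; answer 5328
Step 3: B2 = 5328; c = -25; 8*(-25)^3 - 5*(-25)^2 + 3*(-25)^1 + 1 = (-125000) + (-3125) + (-75) + (1) = -128199; answer -128199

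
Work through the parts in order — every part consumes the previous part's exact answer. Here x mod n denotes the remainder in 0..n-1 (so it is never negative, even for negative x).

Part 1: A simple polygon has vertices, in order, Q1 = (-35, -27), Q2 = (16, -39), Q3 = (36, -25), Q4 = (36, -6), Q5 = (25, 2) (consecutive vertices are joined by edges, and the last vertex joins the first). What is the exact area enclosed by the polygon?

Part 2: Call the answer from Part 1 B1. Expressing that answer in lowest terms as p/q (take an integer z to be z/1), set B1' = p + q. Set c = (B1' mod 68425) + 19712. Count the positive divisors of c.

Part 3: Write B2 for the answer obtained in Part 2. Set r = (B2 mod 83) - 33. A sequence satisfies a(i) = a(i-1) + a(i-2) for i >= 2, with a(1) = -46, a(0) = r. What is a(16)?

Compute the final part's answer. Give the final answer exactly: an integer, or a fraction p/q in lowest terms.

-53332

Part 1: cross terms: (-35*-39 - 16*-27)=1797, (16*-25 - 36*-39)=1004, (36*-6 - 36*-25)=684, (36*2 - 25*-6)=222, (25*-27 - -35*2)=-605; twice the area = |3102| = 3102; area = 1551; answer 1551
Part 2: B1 = 1551; threaded value p + q = 1552; c = 21264; 21264 = 2^4 * 3 * 443; number of divisors = (4+1) * (1+1) * (1+1) = 20; answer 20
Part 3: B2 = 20; r = -13; a(2) = 1*(-46) + 1*(-13) = -59; iterating: a(2)=-59, a(3)=-105, a(4)=-164, a(5)=-269, a(6)=-433, a(7)=-702, a(8)=-1135, a(9)=-1837, a(10)=-2972, a(11)=-4809, a(12)=-7781, a(13)=-12590, a(14)=-20371, a(15)=-32961, a(16)=-53332; answer -53332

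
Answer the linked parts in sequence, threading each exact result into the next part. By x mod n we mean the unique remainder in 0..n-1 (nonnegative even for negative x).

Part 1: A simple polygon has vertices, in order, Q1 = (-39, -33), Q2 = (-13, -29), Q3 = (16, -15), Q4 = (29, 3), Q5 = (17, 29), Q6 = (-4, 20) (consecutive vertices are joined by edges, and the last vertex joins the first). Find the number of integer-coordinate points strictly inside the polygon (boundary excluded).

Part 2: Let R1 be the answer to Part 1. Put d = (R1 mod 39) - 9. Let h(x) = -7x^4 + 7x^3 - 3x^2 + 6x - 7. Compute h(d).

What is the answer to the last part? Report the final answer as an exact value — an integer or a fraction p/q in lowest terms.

Part 1: cross terms: (-39*-29 - -13*-33)=702, (-13*-15 - 16*-29)=659, (16*3 - 29*-15)=483, (29*29 - 17*3)=790, (17*20 - -4*29)=456, (-4*-33 - -39*20)=912; twice the area = |4002| = 4002; area = 2001; boundary points = 2 + 1 + 1 + 2 + 3 + 1 = 10; strictly interior points = area - boundary/2 + 1 = 1997; answer 1997
Part 2: R1 = 1997; d = -1; -7*(-1)^4 + 7*(-1)^3 - 3*(-1)^2 + 6*(-1)^1 - 7 = (-7) + (-7) + (-3) + (-6) + (-7) = -30; answer -30

-30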